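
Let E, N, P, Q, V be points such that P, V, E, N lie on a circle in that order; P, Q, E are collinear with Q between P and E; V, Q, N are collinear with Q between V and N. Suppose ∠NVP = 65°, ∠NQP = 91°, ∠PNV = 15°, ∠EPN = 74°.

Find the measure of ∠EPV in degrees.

∠EPV = 26°

1. ∠NEP = 65°  [same arc PN]
2. ∠EQN = 89°  [linear pair at Q on PE]
3. ∠ENV = 26°  [△EQN]
4. ∠EPV = 26°  [same arc VE]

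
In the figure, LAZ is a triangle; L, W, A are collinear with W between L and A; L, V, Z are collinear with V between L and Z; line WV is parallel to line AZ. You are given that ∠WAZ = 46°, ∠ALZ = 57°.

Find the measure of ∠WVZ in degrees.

∠WVZ = 103°

1. ∠LAZ = 46°  [W on ray AL]
2. ∠AZL = 77°  [△LAZ]
3. ∠LVW = 77°  [WV∥AZ, corresponding at V]
4. ∠WVZ = 103°  [linear pair at V on LZ]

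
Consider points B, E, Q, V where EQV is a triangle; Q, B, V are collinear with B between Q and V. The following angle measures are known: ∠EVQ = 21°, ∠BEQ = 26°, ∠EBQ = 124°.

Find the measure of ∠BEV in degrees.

1. ∠BVE = 21°  [B on ray VQ]
2. ∠EBV = 56°  [linear pair at B on QV]
3. ∠BEV = 103°  [△EBV]

∠BEV = 103°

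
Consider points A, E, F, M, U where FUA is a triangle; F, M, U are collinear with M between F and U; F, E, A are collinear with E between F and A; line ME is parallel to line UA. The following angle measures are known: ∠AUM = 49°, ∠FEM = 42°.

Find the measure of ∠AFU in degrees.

∠AFU = 89°

1. ∠AUF = 49°  [M on ray UF]
2. ∠FAU = 42°  [ME∥UA, corresponding at E]
3. ∠AFU = 89°  [△FUA]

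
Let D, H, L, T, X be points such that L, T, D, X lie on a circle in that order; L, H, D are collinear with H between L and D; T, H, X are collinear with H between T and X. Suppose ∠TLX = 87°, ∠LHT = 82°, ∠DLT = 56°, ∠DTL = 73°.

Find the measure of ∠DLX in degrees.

1. ∠DHX = 82°  [vertical angles at H]
2. ∠DXT = 56°  [same arc TD]
3. ∠DXL = 107°  [cyclic LTDX, opposite ∠T+∠X]
4. ∠LDX = 42°  [△DHX]
5. ∠DLX = 31°  [△LDX]

∠DLX = 31°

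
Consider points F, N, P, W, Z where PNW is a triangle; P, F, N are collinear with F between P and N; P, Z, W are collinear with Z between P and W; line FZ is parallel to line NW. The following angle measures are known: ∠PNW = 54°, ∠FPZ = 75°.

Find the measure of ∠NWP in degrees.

1. ∠PFZ = 54°  [FZ∥NW, corresponding at F]
2. ∠FZP = 51°  [△PFZ]
3. ∠NWP = 51°  [FZ∥NW, corresponding at Z]

∠NWP = 51°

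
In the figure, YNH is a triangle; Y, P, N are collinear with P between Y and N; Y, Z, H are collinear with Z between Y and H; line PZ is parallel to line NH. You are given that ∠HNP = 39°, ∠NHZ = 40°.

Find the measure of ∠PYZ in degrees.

1. ∠HNY = 39°  [P on ray NY]
2. ∠NHY = 40°  [Z on ray HY]
3. ∠HYN = 101°  [△YNH]
4. ∠PYZ = 101°  [P on YN, Z on YH]

∠PYZ = 101°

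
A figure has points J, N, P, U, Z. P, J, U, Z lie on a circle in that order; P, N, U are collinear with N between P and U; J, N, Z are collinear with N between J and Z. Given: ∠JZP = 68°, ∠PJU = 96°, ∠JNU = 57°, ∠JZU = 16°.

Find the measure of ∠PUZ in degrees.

∠PUZ = 41°

1. ∠JUP = 68°  [same arc PJ]
2. ∠JPU = 16°  [△PJU]
3. ∠JNP = 123°  [linear pair at N on PU]
4. ∠PJZ = 41°  [△PNJ]
5. ∠PUZ = 41°  [same arc PZ]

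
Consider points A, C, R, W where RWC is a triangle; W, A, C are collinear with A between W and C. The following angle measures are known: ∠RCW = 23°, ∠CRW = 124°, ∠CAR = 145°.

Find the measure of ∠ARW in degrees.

∠ARW = 112°

1. ∠CWR = 33°  [△RWC]
2. ∠RAW = 35°  [linear pair at A on WC]
3. ∠AWR = 33°  [A on ray WC]
4. ∠ARW = 112°  [△RWA]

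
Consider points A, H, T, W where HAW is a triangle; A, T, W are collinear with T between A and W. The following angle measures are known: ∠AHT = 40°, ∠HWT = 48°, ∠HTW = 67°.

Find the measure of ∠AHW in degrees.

1. ∠AWH = 48°  [T on ray WA]
2. ∠ATH = 113°  [linear pair at T on AW]
3. ∠HAT = 27°  [△HAT]
4. ∠HAW = 27°  [T on ray AW]
5. ∠AHW = 105°  [△HAW]

∠AHW = 105°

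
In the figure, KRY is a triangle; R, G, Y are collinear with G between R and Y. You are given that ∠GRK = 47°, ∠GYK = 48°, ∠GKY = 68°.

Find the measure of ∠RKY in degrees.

∠RKY = 85°

1. ∠KRY = 47°  [G on ray RY]
2. ∠KYR = 48°  [G on ray YR]
3. ∠RKY = 85°  [△KRY]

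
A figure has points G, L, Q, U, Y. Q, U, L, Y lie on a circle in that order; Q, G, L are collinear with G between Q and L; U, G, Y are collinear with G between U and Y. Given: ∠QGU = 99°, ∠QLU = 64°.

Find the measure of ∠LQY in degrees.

∠LQY = 35°

1. ∠LGY = 99°  [vertical angles at G]
2. ∠QYU = 64°  [same arc QU]
3. ∠QGY = 81°  [linear pair at G on QL]
4. ∠LQY = 35°  [△QGY]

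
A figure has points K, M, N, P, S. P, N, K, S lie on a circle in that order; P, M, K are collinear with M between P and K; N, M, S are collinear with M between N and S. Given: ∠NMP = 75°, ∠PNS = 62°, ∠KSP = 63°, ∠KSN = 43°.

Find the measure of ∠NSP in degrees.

1. ∠KMS = 75°  [vertical angles at M]
2. ∠PKS = 62°  [same arc PS]
3. ∠KPS = 55°  [△PKS]
4. ∠PMS = 105°  [linear pair at M on PK]
5. ∠NSP = 20°  [△PMS]

∠NSP = 20°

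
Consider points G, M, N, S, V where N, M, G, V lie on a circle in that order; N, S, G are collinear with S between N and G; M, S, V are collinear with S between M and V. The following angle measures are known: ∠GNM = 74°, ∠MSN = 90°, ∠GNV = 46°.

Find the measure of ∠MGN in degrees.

1. ∠GSM = 90°  [linear pair at S on NG]
2. ∠GMV = 46°  [same arc GV]
3. ∠MGN = 44°  [△MSG]

∠MGN = 44°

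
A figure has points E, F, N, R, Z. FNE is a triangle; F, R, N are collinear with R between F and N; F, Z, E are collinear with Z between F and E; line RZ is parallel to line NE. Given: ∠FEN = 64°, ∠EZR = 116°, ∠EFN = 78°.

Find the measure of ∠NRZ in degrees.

1. ∠ENF = 38°  [△FNE]
2. ∠FRZ = 38°  [RZ∥NE, corresponding at R]
3. ∠NRZ = 142°  [linear pair at R on FN]

∠NRZ = 142°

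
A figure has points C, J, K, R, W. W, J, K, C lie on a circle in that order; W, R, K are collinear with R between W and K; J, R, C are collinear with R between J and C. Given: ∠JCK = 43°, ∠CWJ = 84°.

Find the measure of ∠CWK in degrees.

1. ∠CKJ = 96°  [cyclic WJKC, opposite ∠W+∠K]
2. ∠CJK = 41°  [△JKC]
3. ∠CWK = 41°  [same arc KC]

∠CWK = 41°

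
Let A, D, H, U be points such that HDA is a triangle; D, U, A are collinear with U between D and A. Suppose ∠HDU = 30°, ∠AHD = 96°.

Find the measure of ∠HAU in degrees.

1. ∠ADH = 30°  [U on ray DA]
2. ∠DAH = 54°  [△HDA]
3. ∠HAU = 54°  [U on ray AD]

∠HAU = 54°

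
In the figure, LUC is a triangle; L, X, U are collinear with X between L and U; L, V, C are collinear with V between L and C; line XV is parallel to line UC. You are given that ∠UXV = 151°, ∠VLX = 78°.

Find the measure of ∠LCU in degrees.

1. ∠LXV = 29°  [linear pair at X on LU]
2. ∠LVX = 73°  [△LXV]
3. ∠LCU = 73°  [XV∥UC, corresponding at V]

∠LCU = 73°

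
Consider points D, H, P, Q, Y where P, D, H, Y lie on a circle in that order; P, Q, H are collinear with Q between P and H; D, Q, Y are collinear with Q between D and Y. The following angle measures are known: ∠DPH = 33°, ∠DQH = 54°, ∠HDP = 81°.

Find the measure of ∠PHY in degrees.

1. ∠DHP = 66°  [△PDH]
2. ∠PQY = 54°  [vertical angles at Q]
3. ∠HYP = 99°  [cyclic PDHY, opposite ∠D+∠Y]
4. ∠DYP = 66°  [same arc PD]
5. ∠HPY = 60°  [△PQY]
6. ∠PHY = 21°  [△PHY]

∠PHY = 21°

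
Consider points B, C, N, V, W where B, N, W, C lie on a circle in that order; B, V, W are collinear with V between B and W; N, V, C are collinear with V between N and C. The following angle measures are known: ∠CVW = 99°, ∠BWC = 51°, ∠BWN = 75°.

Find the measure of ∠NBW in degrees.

∠NBW = 30°

1. ∠BVN = 99°  [vertical angles at V]
2. ∠BNC = 51°  [same arc BC]
3. ∠NBW = 30°  [△BVN]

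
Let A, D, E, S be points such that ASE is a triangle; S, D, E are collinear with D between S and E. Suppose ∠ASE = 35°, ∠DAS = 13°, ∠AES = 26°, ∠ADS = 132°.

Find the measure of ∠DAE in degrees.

∠DAE = 106°

1. ∠AED = 26°  [D on ray ES]
2. ∠ADE = 48°  [linear pair at D on SE]
3. ∠DAE = 106°  [△ADE]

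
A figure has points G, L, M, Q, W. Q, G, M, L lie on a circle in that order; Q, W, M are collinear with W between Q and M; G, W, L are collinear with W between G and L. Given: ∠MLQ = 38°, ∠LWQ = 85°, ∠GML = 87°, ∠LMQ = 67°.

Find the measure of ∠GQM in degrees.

∠GQM = 18°

1. ∠GWM = 85°  [vertical angles at W]
2. ∠LGQ = 67°  [same arc QL]
3. ∠GWQ = 95°  [linear pair at W on QM]
4. ∠GQM = 18°  [△QWG]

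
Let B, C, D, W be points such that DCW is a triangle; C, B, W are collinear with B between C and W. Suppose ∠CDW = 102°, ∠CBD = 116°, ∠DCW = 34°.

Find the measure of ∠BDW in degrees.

∠BDW = 72°

1. ∠CWD = 44°  [△DCW]
2. ∠DBW = 64°  [linear pair at B on CW]
3. ∠BWD = 44°  [B on ray WC]
4. ∠BDW = 72°  [△DBW]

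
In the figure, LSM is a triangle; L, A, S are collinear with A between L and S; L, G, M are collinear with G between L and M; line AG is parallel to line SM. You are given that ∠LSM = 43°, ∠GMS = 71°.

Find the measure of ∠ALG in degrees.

1. ∠LMS = 71°  [G on ray ML]
2. ∠MLS = 66°  [△LSM]
3. ∠ALG = 66°  [A on LS, G on LM]

∠ALG = 66°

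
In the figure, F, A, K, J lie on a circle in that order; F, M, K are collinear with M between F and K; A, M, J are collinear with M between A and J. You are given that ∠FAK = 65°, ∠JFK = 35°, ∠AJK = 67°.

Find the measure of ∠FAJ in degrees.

1. ∠FJK = 115°  [cyclic FAKJ, opposite ∠A+∠J]
2. ∠FKJ = 30°  [△FKJ]
3. ∠FAJ = 30°  [same arc FJ]

∠FAJ = 30°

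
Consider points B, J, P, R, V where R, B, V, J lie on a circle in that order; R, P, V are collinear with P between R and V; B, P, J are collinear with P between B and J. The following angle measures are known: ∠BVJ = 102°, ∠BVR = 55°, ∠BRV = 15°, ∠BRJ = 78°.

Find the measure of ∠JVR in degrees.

∠JVR = 47°

1. ∠BJR = 55°  [same arc RB]
2. ∠JBR = 47°  [△RBJ]
3. ∠JVR = 47°  [same arc RJ]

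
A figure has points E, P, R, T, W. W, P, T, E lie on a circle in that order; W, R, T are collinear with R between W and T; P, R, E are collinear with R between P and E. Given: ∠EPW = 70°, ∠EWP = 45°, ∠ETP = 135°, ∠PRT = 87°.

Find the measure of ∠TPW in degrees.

1. ∠PEW = 65°  [△WPE]
2. ∠PRW = 93°  [linear pair at R on WT]
3. ∠PTW = 65°  [same arc WP]
4. ∠PWT = 17°  [△WRP]
5. ∠TPW = 98°  [△WPT]

∠TPW = 98°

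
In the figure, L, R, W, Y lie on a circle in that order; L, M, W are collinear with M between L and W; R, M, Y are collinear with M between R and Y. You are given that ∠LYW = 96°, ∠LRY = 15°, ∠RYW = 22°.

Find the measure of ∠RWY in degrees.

∠RWY = 89°

1. ∠LWY = 15°  [same arc LY]
2. ∠WLY = 69°  [△LWY]
3. ∠WRY = 69°  [same arc WY]
4. ∠RWY = 89°  [△RWY]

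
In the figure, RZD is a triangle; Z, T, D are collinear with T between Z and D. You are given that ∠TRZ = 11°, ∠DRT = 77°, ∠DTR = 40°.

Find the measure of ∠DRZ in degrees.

∠DRZ = 88°

1. ∠RDT = 63°  [△RTD]
2. ∠RTZ = 140°  [linear pair at T on ZD]
3. ∠RDZ = 63°  [T on ray DZ]
4. ∠RZT = 29°  [△RZT]
5. ∠DZR = 29°  [T on ray ZD]
6. ∠DRZ = 88°  [△RZD]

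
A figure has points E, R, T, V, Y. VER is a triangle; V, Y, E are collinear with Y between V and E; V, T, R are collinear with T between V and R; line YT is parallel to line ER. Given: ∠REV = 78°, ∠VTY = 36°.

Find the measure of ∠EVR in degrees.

1. ∠TYV = 78°  [YT∥ER, corresponding at Y]
2. ∠TVY = 66°  [△VYT]
3. ∠EVR = 66°  [Y on VE, T on VR]

∠EVR = 66°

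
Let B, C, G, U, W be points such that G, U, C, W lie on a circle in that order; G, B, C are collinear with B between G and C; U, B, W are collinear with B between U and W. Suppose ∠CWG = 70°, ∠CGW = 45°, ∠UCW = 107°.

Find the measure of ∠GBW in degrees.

1. ∠GCW = 65°  [△GCW]
2. ∠CUW = 45°  [same arc CW]
3. ∠CWU = 28°  [△UCW]
4. ∠CBW = 87°  [△CBW]
5. ∠GBW = 93°  [linear pair at B on GC]

∠GBW = 93°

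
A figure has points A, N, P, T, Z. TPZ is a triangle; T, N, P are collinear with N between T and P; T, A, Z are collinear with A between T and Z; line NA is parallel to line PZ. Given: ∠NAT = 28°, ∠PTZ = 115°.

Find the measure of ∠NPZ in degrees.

1. ∠PZT = 28°  [NA∥PZ, corresponding at A]
2. ∠TPZ = 37°  [△TPZ]
3. ∠NPZ = 37°  [N on ray PT]

∠NPZ = 37°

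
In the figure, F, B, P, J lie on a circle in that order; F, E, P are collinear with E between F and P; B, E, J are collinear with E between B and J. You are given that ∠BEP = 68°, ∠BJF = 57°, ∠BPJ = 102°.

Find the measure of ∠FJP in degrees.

1. ∠FEJ = 68°  [vertical angles at E]
2. ∠JFP = 55°  [△FEJ]
3. ∠BFJ = 78°  [cyclic FBPJ, opposite ∠F+∠P]
4. ∠FBJ = 45°  [△FBJ]
5. ∠FPJ = 45°  [same arc FJ]
6. ∠FJP = 80°  [△FPJ]

∠FJP = 80°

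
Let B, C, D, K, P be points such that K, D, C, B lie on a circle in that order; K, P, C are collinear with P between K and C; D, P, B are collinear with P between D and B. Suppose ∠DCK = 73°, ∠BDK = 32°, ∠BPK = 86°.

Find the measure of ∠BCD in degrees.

∠BCD = 105°

1. ∠DBK = 73°  [same arc KD]
2. ∠BKD = 75°  [△KDB]
3. ∠BCD = 105°  [cyclic KDCB, opposite ∠K+∠C]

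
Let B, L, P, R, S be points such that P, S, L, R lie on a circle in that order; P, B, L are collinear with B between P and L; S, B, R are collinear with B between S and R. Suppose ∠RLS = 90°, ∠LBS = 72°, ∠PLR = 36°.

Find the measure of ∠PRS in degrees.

∠PRS = 54°

1. ∠RPS = 90°  [cyclic PSLR, opposite ∠P+∠L]
2. ∠PSR = 36°  [same arc PR]
3. ∠PRS = 54°  [△PSR]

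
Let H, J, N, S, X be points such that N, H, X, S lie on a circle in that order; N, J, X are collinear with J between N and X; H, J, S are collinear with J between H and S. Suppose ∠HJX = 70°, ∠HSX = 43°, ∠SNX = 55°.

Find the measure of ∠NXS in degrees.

∠NXS = 27°

1. ∠NJS = 70°  [vertical angles at J]
2. ∠SJX = 110°  [linear pair at J on NX]
3. ∠NXS = 27°  [△XJS]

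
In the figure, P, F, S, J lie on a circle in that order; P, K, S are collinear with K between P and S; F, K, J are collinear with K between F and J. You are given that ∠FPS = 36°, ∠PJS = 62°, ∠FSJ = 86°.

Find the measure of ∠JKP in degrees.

∠JKP = 96°

1. ∠FJS = 36°  [same arc FS]
2. ∠PFS = 118°  [cyclic PFSJ, opposite ∠F+∠J]
3. ∠JFS = 58°  [△FSJ]
4. ∠FSP = 26°  [△PFS]
5. ∠JPS = 58°  [same arc SJ]
6. ∠FJP = 26°  [same arc PF]
7. ∠JKP = 96°  [△PKJ]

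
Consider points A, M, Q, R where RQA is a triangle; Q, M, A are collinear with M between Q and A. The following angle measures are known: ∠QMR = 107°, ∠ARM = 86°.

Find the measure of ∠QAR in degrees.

1. ∠AMR = 73°  [linear pair at M on QA]
2. ∠MAR = 21°  [△RMA]
3. ∠QAR = 21°  [M on ray AQ]

∠QAR = 21°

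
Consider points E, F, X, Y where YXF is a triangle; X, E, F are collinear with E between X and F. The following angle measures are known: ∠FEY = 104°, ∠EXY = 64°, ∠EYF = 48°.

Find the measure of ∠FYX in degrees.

1. ∠EFY = 28°  [△YEF]
2. ∠FXY = 64°  [E on ray XF]
3. ∠XFY = 28°  [E on ray FX]
4. ∠FYX = 88°  [△YXF]

∠FYX = 88°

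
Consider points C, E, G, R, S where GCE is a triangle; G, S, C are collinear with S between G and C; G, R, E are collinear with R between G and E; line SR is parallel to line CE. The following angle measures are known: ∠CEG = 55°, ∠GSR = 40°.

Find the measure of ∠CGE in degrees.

∠CGE = 85°

1. ∠GRS = 55°  [SR∥CE, corresponding at R]
2. ∠RGS = 85°  [△GSR]
3. ∠CGE = 85°  [S on GC, R on GE]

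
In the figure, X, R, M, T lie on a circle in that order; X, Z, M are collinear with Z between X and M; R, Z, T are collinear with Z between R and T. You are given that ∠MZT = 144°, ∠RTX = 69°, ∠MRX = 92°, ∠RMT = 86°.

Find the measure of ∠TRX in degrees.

1. ∠RZX = 144°  [vertical angles at Z]
2. ∠RMX = 69°  [same arc XR]
3. ∠MXR = 19°  [△XRM]
4. ∠TRX = 17°  [△XZR]

∠TRX = 17°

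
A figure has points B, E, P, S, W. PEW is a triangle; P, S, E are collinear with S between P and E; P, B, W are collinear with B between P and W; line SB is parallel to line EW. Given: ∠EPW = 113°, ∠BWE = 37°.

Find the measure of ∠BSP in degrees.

1. ∠EWP = 37°  [B on ray WP]
2. ∠PEW = 30°  [△PEW]
3. ∠BSP = 30°  [SB∥EW, corresponding at S]

∠BSP = 30°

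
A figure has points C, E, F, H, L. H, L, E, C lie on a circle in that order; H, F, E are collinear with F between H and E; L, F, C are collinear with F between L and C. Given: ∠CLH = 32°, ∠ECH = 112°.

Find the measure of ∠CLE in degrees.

∠CLE = 36°

1. ∠CEH = 32°  [same arc HC]
2. ∠CHE = 36°  [△HEC]
3. ∠CLE = 36°  [same arc EC]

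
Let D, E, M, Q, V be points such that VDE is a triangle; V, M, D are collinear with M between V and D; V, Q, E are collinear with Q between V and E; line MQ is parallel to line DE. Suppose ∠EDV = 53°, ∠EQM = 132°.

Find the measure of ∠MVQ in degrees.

1. ∠QMV = 53°  [MQ∥DE, corresponding at M]
2. ∠MQV = 48°  [linear pair at Q on VE]
3. ∠MVQ = 79°  [△VMQ]

∠MVQ = 79°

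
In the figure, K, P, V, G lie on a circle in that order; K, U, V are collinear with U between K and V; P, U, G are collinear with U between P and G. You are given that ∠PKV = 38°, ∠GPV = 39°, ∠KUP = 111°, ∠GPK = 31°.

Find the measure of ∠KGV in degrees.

∠KGV = 110°

1. ∠GKV = 39°  [same arc VG]
2. ∠GVK = 31°  [same arc KG]
3. ∠KGV = 110°  [△KVG]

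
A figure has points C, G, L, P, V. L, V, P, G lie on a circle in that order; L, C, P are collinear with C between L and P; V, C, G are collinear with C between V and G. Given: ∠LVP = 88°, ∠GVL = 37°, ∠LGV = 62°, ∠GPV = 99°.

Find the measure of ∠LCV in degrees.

∠LCV = 113°

1. ∠LPV = 62°  [same arc LV]
2. ∠PLV = 30°  [△LVP]
3. ∠LCV = 113°  [△LCV]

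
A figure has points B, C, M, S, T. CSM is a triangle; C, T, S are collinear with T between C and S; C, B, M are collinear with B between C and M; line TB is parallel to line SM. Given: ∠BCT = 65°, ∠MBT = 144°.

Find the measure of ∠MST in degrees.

∠MST = 79°

1. ∠CBT = 36°  [linear pair at B on CM]
2. ∠BTC = 79°  [△CTB]
3. ∠BTS = 101°  [linear pair at T on CS]
4. ∠MST = 79°  [TB∥SM, co-interior at S–T]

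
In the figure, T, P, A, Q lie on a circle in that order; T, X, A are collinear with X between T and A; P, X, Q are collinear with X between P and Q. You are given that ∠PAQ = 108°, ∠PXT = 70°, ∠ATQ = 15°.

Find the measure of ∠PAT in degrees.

∠PAT = 55°

1. ∠AXP = 110°  [linear pair at X on TA]
2. ∠APQ = 15°  [same arc AQ]
3. ∠PAT = 55°  [△PXA]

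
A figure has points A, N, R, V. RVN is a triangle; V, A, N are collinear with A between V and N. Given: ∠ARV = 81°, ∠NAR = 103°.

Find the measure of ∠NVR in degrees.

∠NVR = 22°

1. ∠RAV = 77°  [linear pair at A on VN]
2. ∠AVR = 22°  [△RVA]
3. ∠NVR = 22°  [A on ray VN]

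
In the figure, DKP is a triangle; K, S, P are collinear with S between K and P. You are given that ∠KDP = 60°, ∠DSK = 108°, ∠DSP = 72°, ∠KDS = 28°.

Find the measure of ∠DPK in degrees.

1. ∠DKS = 44°  [△DKS]
2. ∠DKP = 44°  [S on ray KP]
3. ∠DPK = 76°  [△DKP]

∠DPK = 76°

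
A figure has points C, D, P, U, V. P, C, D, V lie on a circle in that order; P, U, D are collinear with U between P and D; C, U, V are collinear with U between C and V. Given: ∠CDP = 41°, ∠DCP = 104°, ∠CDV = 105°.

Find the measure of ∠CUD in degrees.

∠CUD = 99°

1. ∠CVP = 41°  [same arc PC]
2. ∠CPD = 35°  [△PCD]
3. ∠CPV = 75°  [cyclic PCDV, opposite ∠P+∠D]
4. ∠PCV = 64°  [△PCV]
5. ∠CUP = 81°  [△PUC]
6. ∠CUD = 99°  [linear pair at U on PD]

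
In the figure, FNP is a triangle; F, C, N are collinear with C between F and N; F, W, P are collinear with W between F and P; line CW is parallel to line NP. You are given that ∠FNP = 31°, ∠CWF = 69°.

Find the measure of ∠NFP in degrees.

∠NFP = 80°

1. ∠FCW = 31°  [CW∥NP, corresponding at C]
2. ∠CFW = 80°  [△FCW]
3. ∠NFP = 80°  [C on FN, W on FP]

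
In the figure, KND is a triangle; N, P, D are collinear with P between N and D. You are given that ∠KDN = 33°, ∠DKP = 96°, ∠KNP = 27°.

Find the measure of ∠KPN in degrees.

∠KPN = 129°

1. ∠KDP = 33°  [P on ray DN]
2. ∠DPK = 51°  [△KPD]
3. ∠KPN = 129°  [linear pair at P on ND]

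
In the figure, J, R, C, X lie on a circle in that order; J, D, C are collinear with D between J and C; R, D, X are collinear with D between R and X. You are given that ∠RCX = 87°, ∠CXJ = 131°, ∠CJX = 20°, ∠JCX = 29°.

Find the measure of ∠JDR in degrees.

1. ∠CRX = 20°  [same arc CX]
2. ∠JRX = 29°  [same arc JX]
3. ∠CXR = 73°  [△RCX]
4. ∠CJR = 73°  [same arc RC]
5. ∠JDR = 78°  [△JDR]

∠JDR = 78°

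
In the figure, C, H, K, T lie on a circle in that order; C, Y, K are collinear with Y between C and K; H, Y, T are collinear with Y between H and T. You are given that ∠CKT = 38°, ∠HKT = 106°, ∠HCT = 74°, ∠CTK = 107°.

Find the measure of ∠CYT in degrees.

1. ∠CHT = 38°  [same arc CT]
2. ∠KCT = 35°  [△CKT]
3. ∠CTH = 68°  [△CHT]
4. ∠CYT = 77°  [△CYT]

∠CYT = 77°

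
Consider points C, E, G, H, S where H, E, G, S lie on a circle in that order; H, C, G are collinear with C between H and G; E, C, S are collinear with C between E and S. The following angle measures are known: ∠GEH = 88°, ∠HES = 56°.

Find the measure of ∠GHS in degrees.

∠GHS = 32°

1. ∠GSH = 92°  [cyclic HEGS, opposite ∠E+∠S]
2. ∠HGS = 56°  [same arc HS]
3. ∠GHS = 32°  [△HGS]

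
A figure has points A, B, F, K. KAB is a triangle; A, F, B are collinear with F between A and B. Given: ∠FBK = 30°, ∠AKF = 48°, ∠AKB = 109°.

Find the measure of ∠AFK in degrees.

1. ∠ABK = 30°  [F on ray BA]
2. ∠BAK = 41°  [△KAB]
3. ∠FAK = 41°  [F on ray AB]
4. ∠AFK = 91°  [△KAF]

∠AFK = 91°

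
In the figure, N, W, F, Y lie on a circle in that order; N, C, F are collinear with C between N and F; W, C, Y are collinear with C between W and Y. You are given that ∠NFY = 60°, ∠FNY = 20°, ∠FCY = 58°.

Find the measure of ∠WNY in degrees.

∠WNY = 82°

1. ∠FYW = 62°  [△FCY]
2. ∠FWY = 20°  [same arc FY]
3. ∠WFY = 98°  [△WFY]
4. ∠WNY = 82°  [cyclic NWFY, opposite ∠N+∠F]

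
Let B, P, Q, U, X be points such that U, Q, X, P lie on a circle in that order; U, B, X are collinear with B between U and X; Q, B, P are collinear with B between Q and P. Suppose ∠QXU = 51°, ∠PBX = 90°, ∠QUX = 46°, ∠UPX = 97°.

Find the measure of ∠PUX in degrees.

1. ∠QPU = 51°  [same arc UQ]
2. ∠PBU = 90°  [linear pair at B on UX]
3. ∠PUX = 39°  [△UBP]

∠PUX = 39°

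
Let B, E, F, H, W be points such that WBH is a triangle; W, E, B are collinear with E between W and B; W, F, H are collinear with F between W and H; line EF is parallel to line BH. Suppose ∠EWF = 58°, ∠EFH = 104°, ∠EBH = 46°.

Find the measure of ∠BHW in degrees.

∠BHW = 76°

1. ∠BWH = 58°  [E on WB, F on WH]
2. ∠HBW = 46°  [E on ray BW]
3. ∠BHW = 76°  [△WBH]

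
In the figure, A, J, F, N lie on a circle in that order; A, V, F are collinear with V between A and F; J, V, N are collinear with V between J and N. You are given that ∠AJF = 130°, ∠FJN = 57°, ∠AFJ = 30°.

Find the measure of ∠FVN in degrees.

1. ∠ANF = 50°  [cyclic AJFN, opposite ∠J+∠N]
2. ∠FAJ = 20°  [△AJF]
3. ∠FAN = 57°  [same arc FN]
4. ∠AFN = 73°  [△AFN]
5. ∠FNJ = 20°  [same arc JF]
6. ∠FVN = 87°  [△FVN]

∠FVN = 87°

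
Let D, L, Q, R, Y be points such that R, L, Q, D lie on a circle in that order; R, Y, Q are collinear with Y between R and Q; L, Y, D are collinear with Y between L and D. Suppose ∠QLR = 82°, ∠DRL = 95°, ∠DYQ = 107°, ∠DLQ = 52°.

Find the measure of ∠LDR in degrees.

1. ∠DYR = 73°  [linear pair at Y on RQ]
2. ∠DRQ = 52°  [same arc QD]
3. ∠LDR = 55°  [△RYD]

∠LDR = 55°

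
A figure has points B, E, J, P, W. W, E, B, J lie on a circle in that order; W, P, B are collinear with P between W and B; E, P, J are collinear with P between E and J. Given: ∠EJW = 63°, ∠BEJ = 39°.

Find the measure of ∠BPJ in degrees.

∠BPJ = 102°

1. ∠BWJ = 39°  [same arc BJ]
2. ∠JPW = 78°  [△WPJ]
3. ∠BPJ = 102°  [linear pair at P on WB]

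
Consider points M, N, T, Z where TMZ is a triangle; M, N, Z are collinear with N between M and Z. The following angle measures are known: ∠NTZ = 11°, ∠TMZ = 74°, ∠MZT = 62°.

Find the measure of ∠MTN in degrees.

1. ∠NMT = 74°  [N on ray MZ]
2. ∠NZT = 62°  [N on ray ZM]
3. ∠TNZ = 107°  [△TNZ]
4. ∠MNT = 73°  [linear pair at N on MZ]
5. ∠MTN = 33°  [△TMN]

∠MTN = 33°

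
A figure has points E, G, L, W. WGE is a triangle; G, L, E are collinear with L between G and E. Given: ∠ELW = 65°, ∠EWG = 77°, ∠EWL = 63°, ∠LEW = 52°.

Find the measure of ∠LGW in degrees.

1. ∠GEW = 52°  [L on ray EG]
2. ∠EGW = 51°  [△WGE]
3. ∠LGW = 51°  [L on ray GE]

∠LGW = 51°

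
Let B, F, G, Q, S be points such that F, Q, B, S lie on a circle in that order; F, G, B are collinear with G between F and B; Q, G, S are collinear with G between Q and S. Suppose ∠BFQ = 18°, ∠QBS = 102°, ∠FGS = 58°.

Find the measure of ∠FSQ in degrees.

∠FSQ = 62°

1. ∠BSQ = 18°  [same arc QB]
2. ∠BQS = 60°  [△QBS]
3. ∠BFS = 60°  [same arc BS]
4. ∠FSQ = 62°  [△FGS]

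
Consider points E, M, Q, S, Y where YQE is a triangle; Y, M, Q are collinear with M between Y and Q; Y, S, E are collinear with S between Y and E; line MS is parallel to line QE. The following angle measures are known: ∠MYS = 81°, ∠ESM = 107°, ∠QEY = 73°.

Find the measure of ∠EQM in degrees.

∠EQM = 26°

1. ∠EYQ = 81°  [M on YQ, S on YE]
2. ∠EQY = 26°  [△YQE]
3. ∠EQM = 26°  [M on ray QY]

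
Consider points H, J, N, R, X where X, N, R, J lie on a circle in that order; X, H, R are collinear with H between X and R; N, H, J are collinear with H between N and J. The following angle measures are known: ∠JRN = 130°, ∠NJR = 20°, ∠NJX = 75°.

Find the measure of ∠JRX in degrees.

∠JRX = 55°

1. ∠JXN = 50°  [cyclic XNRJ, opposite ∠X+∠R]
2. ∠JNX = 55°  [△XNJ]
3. ∠JRX = 55°  [same arc XJ]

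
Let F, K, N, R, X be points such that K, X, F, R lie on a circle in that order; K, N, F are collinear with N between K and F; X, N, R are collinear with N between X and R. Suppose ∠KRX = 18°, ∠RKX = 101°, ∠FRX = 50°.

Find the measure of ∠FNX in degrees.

∠FNX = 111°

1. ∠KFX = 18°  [same arc KX]
2. ∠RFX = 79°  [cyclic KXFR, opposite ∠K+∠F]
3. ∠FXR = 51°  [△XFR]
4. ∠FNX = 111°  [△XNF]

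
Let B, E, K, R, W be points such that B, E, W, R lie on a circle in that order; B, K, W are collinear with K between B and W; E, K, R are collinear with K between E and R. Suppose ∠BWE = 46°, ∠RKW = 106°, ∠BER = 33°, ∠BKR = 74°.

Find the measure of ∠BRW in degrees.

∠BRW = 87°

1. ∠BRE = 46°  [same arc BE]
2. ∠BWR = 33°  [same arc BR]
3. ∠RBW = 60°  [△BKR]
4. ∠BRW = 87°  [△BWR]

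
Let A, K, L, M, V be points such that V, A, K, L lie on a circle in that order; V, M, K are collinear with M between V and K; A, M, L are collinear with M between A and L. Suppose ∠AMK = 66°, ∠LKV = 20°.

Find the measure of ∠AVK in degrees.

1. ∠AMV = 114°  [linear pair at M on VK]
2. ∠LAV = 20°  [same arc VL]
3. ∠AVK = 46°  [△VMA]

∠AVK = 46°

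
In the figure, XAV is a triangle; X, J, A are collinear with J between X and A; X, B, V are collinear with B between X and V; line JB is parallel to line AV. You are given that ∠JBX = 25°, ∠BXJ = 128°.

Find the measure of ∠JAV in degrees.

∠JAV = 27°

1. ∠BJX = 27°  [△XJB]
2. ∠AJB = 153°  [linear pair at J on XA]
3. ∠JAV = 27°  [JB∥AV, co-interior at A–J]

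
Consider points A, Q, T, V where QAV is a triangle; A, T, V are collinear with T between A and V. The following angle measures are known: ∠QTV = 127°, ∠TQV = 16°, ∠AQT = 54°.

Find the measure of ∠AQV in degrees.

1. ∠QVT = 37°  [△QTV]
2. ∠ATQ = 53°  [linear pair at T on AV]
3. ∠QAT = 73°  [△QAT]
4. ∠AVQ = 37°  [T on ray VA]
5. ∠QAV = 73°  [T on ray AV]
6. ∠AQV = 70°  [△QAV]

∠AQV = 70°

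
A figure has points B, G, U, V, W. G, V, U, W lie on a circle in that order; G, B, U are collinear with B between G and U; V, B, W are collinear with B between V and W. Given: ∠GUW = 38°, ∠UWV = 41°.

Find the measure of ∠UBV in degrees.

∠UBV = 79°

1. ∠GVW = 38°  [same arc GW]
2. ∠UGV = 41°  [same arc VU]
3. ∠GBV = 101°  [△GBV]
4. ∠UBV = 79°  [linear pair at B on GU]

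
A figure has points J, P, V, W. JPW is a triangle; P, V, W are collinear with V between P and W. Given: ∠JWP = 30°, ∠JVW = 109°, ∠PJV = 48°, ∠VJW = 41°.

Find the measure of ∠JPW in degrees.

1. ∠JVP = 71°  [linear pair at V on PW]
2. ∠JPV = 61°  [△JPV]
3. ∠JPW = 61°  [V on ray PW]

∠JPW = 61°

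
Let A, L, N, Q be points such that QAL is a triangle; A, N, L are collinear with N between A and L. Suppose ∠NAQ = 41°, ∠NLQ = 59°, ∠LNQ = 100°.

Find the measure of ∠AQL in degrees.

1. ∠LAQ = 41°  [N on ray AL]
2. ∠ALQ = 59°  [N on ray LA]
3. ∠AQL = 80°  [△QAL]

∠AQL = 80°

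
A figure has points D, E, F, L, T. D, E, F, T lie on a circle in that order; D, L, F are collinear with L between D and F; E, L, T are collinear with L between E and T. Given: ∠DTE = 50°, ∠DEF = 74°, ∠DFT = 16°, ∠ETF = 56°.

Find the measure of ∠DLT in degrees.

∠DLT = 72°

1. ∠DTF = 106°  [cyclic DEFT, opposite ∠E+∠T]
2. ∠FDT = 58°  [△DFT]
3. ∠DLT = 72°  [△DLT]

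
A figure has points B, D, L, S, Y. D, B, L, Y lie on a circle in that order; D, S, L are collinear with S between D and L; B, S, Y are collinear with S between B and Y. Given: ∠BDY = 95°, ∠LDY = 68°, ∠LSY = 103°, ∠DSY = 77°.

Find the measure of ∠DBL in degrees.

∠DBL = 118°

1. ∠LBY = 68°  [same arc LY]
2. ∠BYD = 35°  [△DSY]
3. ∠BSD = 103°  [vertical angles at S]
4. ∠BSL = 77°  [vertical angles at S]
5. ∠BLD = 35°  [△BSL]
6. ∠DBY = 50°  [△DBY]
7. ∠BDL = 27°  [△DSB]
8. ∠DBL = 118°  [△DBL]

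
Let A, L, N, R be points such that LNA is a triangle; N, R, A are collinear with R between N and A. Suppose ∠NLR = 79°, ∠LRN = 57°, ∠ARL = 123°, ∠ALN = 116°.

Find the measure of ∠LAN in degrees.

∠LAN = 20°

1. ∠LNR = 44°  [△LNR]
2. ∠ANL = 44°  [R on ray NA]
3. ∠LAN = 20°  [△LNA]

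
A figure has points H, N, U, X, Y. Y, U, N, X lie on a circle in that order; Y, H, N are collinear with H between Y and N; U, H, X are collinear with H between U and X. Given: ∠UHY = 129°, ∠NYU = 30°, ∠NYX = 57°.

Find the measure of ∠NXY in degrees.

1. ∠NHX = 129°  [vertical angles at H]
2. ∠NXU = 30°  [same arc UN]
3. ∠XNY = 21°  [△NHX]
4. ∠NXY = 102°  [△YNX]

∠NXY = 102°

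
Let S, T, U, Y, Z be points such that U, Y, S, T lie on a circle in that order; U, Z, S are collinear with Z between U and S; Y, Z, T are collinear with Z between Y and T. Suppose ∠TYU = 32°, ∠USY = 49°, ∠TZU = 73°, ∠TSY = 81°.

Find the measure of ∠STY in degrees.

1. ∠TSU = 32°  [same arc UT]
2. ∠SZT = 107°  [linear pair at Z on US]
3. ∠STY = 41°  [△SZT]

∠STY = 41°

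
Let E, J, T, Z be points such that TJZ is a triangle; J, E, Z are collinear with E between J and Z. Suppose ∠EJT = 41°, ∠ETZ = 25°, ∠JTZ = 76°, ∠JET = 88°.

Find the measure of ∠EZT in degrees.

1. ∠TJZ = 41°  [E on ray JZ]
2. ∠JZT = 63°  [△TJZ]
3. ∠EZT = 63°  [E on ray ZJ]

∠EZT = 63°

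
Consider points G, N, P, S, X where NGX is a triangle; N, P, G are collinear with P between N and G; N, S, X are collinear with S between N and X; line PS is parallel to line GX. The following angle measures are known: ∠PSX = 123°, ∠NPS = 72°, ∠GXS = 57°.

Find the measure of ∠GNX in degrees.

1. ∠NSP = 57°  [linear pair at S on NX]
2. ∠PNS = 51°  [△NPS]
3. ∠GNX = 51°  [P on NG, S on NX]

∠GNX = 51°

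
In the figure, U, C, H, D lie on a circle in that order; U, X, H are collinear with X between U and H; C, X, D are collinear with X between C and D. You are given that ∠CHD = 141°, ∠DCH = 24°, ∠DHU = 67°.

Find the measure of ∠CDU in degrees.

1. ∠CUD = 39°  [cyclic UCHD, opposite ∠U+∠H]
2. ∠DCU = 67°  [same arc UD]
3. ∠CDU = 74°  [△UCD]

∠CDU = 74°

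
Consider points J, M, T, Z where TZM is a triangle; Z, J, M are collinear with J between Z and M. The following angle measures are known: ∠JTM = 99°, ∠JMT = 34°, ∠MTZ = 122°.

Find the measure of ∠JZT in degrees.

1. ∠TMZ = 34°  [J on ray MZ]
2. ∠MZT = 24°  [△TZM]
3. ∠JZT = 24°  [J on ray ZM]

∠JZT = 24°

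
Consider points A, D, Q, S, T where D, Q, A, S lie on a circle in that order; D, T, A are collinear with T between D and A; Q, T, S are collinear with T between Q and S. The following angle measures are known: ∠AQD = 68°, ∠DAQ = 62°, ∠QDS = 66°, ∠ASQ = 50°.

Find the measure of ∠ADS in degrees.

1. ∠QAS = 114°  [cyclic DQAS, opposite ∠D+∠A]
2. ∠AQS = 16°  [△QAS]
3. ∠ADS = 16°  [same arc AS]

∠ADS = 16°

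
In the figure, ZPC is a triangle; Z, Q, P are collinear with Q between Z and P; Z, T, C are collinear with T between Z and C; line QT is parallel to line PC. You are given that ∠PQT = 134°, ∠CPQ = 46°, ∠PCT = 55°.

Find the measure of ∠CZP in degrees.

∠CZP = 79°

1. ∠CPZ = 46°  [Q on ray PZ]
2. ∠PCZ = 55°  [T on ray CZ]
3. ∠CZP = 79°  [△ZPC]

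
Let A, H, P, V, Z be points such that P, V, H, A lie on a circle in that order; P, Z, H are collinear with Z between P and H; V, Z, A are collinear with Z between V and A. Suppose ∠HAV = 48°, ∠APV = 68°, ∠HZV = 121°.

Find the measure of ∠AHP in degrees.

∠AHP = 73°

1. ∠HPV = 48°  [same arc VH]
2. ∠PZV = 59°  [linear pair at Z on PH]
3. ∠AVP = 73°  [△PZV]
4. ∠AHP = 73°  [same arc PA]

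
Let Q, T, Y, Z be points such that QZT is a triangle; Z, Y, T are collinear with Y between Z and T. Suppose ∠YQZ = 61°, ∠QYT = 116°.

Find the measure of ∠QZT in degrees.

∠QZT = 55°

1. ∠QYZ = 64°  [linear pair at Y on ZT]
2. ∠QZY = 55°  [△QZY]
3. ∠QZT = 55°  [Y on ray ZT]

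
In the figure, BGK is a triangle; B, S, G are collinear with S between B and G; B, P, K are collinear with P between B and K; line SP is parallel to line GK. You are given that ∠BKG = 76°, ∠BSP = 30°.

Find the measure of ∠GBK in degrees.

1. ∠BPS = 76°  [SP∥GK, corresponding at P]
2. ∠PBS = 74°  [△BSP]
3. ∠GBK = 74°  [S on BG, P on BK]

∠GBK = 74°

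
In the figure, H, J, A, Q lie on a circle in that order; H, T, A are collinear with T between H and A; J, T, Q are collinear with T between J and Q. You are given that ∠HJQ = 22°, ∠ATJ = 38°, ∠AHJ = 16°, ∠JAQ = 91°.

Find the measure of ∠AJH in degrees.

1. ∠AQJ = 16°  [same arc JA]
2. ∠AJQ = 73°  [△JAQ]
3. ∠HAJ = 69°  [△JTA]
4. ∠AJH = 95°  [△HJA]

∠AJH = 95°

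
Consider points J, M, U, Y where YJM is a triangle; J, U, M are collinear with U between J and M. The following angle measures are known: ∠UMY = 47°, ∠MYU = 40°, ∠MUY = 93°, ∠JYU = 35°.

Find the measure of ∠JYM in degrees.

∠JYM = 75°

1. ∠JMY = 47°  [U on ray MJ]
2. ∠JUY = 87°  [linear pair at U on JM]
3. ∠UJY = 58°  [△YJU]
4. ∠MJY = 58°  [U on ray JM]
5. ∠JYM = 75°  [△YJM]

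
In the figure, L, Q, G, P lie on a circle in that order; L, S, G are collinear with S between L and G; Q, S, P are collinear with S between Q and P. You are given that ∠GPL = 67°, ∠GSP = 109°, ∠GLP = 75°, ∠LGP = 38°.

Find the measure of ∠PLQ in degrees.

1. ∠LSP = 71°  [linear pair at S on LG]
2. ∠LPQ = 34°  [△LSP]
3. ∠LQP = 38°  [same arc LP]
4. ∠PLQ = 108°  [△LQP]

∠PLQ = 108°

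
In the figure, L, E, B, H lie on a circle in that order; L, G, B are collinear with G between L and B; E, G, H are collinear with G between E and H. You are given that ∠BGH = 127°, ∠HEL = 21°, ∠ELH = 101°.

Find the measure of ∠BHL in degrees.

∠BHL = 90°

1. ∠HGL = 53°  [linear pair at G on LB]
2. ∠HBL = 21°  [same arc LH]
3. ∠EHL = 58°  [△LEH]
4. ∠BLH = 69°  [△LGH]
5. ∠BHL = 90°  [△LBH]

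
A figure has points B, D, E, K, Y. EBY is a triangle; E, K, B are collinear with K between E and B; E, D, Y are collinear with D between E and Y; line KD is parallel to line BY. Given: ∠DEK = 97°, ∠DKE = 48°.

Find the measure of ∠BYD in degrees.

∠BYD = 35°

1. ∠EDK = 35°  [△EKD]
2. ∠KDY = 145°  [linear pair at D on EY]
3. ∠BYD = 35°  [KD∥BY, co-interior at Y–D]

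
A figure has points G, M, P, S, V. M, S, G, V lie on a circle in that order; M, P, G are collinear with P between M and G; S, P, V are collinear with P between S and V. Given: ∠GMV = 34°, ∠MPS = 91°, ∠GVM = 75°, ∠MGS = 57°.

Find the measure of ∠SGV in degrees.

1. ∠GSV = 34°  [same arc GV]
2. ∠MGV = 71°  [△MGV]
3. ∠GPV = 91°  [vertical angles at P]
4. ∠GVS = 18°  [△GPV]
5. ∠SGV = 128°  [△SGV]

∠SGV = 128°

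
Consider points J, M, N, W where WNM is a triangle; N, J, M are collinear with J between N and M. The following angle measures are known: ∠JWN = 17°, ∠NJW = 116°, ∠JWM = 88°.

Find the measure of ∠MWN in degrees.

∠MWN = 105°

1. ∠JNW = 47°  [△WNJ]
2. ∠MJW = 64°  [linear pair at J on NM]
3. ∠JMW = 28°  [△WJM]
4. ∠MNW = 47°  [J on ray NM]
5. ∠NMW = 28°  [J on ray MN]
6. ∠MWN = 105°  [△WNM]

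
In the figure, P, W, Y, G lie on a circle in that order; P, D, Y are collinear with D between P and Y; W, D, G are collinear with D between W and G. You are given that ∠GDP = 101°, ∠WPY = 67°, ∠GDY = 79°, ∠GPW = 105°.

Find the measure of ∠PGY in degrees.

1. ∠WGY = 67°  [same arc WY]
2. ∠GYP = 34°  [△YDG]
3. ∠GYW = 75°  [cyclic PWYG, opposite ∠P+∠Y]
4. ∠GWY = 38°  [△WYG]
5. ∠GPY = 38°  [same arc YG]
6. ∠PGY = 108°  [△PYG]

∠PGY = 108°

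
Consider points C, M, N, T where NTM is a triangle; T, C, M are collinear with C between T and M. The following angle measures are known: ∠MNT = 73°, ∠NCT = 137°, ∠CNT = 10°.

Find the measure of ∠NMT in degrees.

1. ∠CTN = 33°  [△NTC]
2. ∠MTN = 33°  [C on ray TM]
3. ∠NMT = 74°  [△NTM]

∠NMT = 74°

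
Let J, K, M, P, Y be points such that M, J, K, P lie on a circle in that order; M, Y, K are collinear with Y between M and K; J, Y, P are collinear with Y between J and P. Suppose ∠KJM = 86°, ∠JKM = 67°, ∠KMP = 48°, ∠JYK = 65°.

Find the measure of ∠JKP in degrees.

∠JKP = 105°

1. ∠JMK = 27°  [△MJK]
2. ∠KJP = 48°  [△JYK]
3. ∠JPK = 27°  [same arc JK]
4. ∠JKP = 105°  [△JKP]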